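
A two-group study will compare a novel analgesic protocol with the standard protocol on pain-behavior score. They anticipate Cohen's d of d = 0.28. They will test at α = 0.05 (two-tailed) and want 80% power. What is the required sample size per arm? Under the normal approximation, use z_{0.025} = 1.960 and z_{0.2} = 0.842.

For two independent groups with equal n: n = 2·((z_{α/2} + z_β) / d)².
z_{α/2} + z_β = 1.960 + 0.842 = 2.802.
n = 2 × (2.802 / 0.28)² = 2 × 10.007² = 2 × 100.14 = 200.3.
Round up to the next whole participant.

n = 201 per group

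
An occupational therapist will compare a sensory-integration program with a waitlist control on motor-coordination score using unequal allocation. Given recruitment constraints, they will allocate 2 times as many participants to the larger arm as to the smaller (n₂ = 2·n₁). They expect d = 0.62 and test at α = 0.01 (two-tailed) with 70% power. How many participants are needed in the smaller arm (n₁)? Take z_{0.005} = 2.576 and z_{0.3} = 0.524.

With allocation ratio k = n₂/n₁ = 2, Var(x̄₁−x̄₂) = σ²(1/n₁ + 1/(k·n₁)) = σ²·(k+1)/(k·n₁).
So n₁ = (1 + 1/k)·((z_{α/2} + z_β)/d)² = 1.500 × (3.100/0.62)².
n₁ = 1.500 × 25.00 = 37.5.
Round up: n₁ = 38, giving n₂ = 2 × 38 = 76.

n₁ = 38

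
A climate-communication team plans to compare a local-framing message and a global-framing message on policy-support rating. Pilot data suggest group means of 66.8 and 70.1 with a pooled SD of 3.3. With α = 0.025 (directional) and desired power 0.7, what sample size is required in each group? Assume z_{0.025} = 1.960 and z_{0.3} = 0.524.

n = 13 per group

Cohen's d = |M₁ − M₂| / SD_pooled = |66.8 − 70.1| / 3.3 = 3.3 / 3.3 = 1.000.
For two independent groups with equal n: n = 2·((z_{α} + z_β) / d)².
z_{α} + z_β = 1.960 + 0.524 = 2.484.
n = 2 × (2.484 / 1.000)² = 2 × 2.484² = 2 × 6.17 = 12.3.
Round up to the next whole participant.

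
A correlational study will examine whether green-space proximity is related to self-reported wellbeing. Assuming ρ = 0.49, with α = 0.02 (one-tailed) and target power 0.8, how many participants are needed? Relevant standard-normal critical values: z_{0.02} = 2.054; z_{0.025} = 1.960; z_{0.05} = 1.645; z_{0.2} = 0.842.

Fisher's z: C = ½·ln((1+r)/(1−r)) = ½·ln(2.9216) = 0.5361.
n = ((z_{α} + z_β)/C)² + 3.
(2.054 + 0.842) / 0.5361 = 2.896 / 0.5361 = 5.402.
n = 5.402² + 3 = 29.18 + 3 = 32.2.
Round up.

n = 33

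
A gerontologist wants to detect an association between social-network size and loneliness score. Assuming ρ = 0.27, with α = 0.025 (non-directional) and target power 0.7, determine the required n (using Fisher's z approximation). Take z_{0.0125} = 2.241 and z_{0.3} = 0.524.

n = 103

Fisher's z: C = ½·ln((1+r)/(1−r)) = ½·ln(1.7397) = 0.2769.
n = ((z_{α/2} + z_β)/C)² + 3.
(2.241 + 0.524) / 0.2769 = 2.765 / 0.2769 = 9.986.
n = 9.986² + 3 = 99.71 + 3 = 102.7.
Round up.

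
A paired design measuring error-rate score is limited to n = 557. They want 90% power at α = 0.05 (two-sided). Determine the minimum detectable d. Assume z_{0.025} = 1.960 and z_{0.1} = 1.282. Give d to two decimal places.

d_min ≈ 0.14

For a single sample (or paired design) of n = 557: d_min = (z_{α/2} + z_β)/√n.
z-sum = 1.960 + 1.282 = 3.242.
d_min = 3.242 / √557 = 3.242 / 23.601 = 0.137.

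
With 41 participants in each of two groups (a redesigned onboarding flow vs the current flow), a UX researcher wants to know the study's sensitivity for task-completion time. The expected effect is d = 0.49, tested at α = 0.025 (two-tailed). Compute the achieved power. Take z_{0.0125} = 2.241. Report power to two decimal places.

For two equal groups, power = Φ(d·√(n/2) − z_{α/2}).
d·√(n/2) = 0.49 × √(41/2) = 0.49 × 4.528 = 2.219.
z_β = 2.219 − 2.241 = -0.022.
Power = Φ(-0.022) = 0.491.

power ≈ 0.49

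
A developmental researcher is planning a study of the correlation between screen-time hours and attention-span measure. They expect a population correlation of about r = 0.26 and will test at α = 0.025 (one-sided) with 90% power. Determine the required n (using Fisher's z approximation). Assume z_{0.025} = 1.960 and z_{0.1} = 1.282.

n = 152

Fisher's z: C = ½·ln((1+r)/(1−r)) = ½·ln(1.7027) = 0.2661.
n = ((z_{α} + z_β)/C)² + 3.
(1.960 + 1.282) / 0.2661 = 3.242 / 0.2661 = 12.183.
n = 12.183² + 3 = 148.43 + 3 = 151.4.
Round up.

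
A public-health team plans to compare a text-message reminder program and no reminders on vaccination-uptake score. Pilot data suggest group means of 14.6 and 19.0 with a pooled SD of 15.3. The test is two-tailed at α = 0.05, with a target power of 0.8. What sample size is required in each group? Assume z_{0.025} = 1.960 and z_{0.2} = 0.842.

Cohen's d = |M₁ − M₂| / SD_pooled = |14.6 − 19.0| / 15.3 = 4.4 / 15.3 = 0.288.
For two independent groups with equal n: n = 2·((z_{α/2} + z_β) / d)².
z_{α/2} + z_β = 1.960 + 0.842 = 2.802.
n = 2 × (2.802 / 0.288)² = 2 × 9.729² = 2 × 94.66 = 189.3.
Round up to the next whole participant.

n = 190 per group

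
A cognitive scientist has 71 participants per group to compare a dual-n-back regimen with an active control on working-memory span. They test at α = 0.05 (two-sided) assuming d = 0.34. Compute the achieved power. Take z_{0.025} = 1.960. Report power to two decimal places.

For two equal groups, power = Φ(d·√(n/2) − z_{α/2}).
d·√(n/2) = 0.34 × √(71/2) = 0.34 × 5.958 = 2.026.
z_β = 2.026 − 1.960 = 0.066.
Power = Φ(0.066) = 0.526.

power ≈ 0.53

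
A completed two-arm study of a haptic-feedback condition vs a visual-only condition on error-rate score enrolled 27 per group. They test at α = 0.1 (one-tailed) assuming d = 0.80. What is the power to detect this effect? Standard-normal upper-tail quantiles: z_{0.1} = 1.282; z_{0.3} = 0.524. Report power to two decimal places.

For two equal groups, power = Φ(d·√(n/2) − z_{α}).
d·√(n/2) = 0.80 × √(27/2) = 0.80 × 3.674 = 2.939.
z_β = 2.939 − 1.282 = 1.657.
Power = Φ(1.657) = 0.951.

power ≈ 0.95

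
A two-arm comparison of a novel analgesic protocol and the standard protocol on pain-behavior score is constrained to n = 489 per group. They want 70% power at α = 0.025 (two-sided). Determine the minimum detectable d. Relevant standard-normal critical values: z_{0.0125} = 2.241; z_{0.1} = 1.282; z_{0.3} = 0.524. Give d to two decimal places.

For two independent groups of n = 489 each: d_min = (z_{α/2} + z_β)·√(2/n).
z-sum = 2.241 + 0.524 = 2.765.
d_min = 2.765 × √(2/489) = 2.765 × 0.0640 = 0.177.

d_min ≈ 0.18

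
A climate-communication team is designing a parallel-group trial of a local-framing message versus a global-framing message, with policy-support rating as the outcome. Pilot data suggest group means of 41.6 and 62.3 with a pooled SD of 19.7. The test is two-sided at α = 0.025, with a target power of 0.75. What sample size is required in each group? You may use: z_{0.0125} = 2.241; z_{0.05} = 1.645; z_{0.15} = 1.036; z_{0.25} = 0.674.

Cohen's d = |M₁ − M₂| / SD_pooled = |41.6 − 62.3| / 19.7 = 20.7 / 19.7 = 1.051.
For two independent groups with equal n: n = 2·((z_{α/2} + z_β) / d)².
z_{α/2} + z_β = 2.241 + 0.674 = 2.915.
n = 2 × (2.915 / 1.051)² = 2 × 2.774² = 2 × 7.69 = 15.4.
Round up to the next whole participant.

n = 16 per group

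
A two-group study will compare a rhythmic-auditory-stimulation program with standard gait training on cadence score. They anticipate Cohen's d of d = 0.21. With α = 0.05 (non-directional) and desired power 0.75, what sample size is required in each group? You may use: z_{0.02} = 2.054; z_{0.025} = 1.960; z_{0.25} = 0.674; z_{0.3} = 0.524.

n = 315 per group

For two independent groups with equal n: n = 2·((z_{α/2} + z_β) / d)².
z_{α/2} + z_β = 1.960 + 0.674 = 2.634.
n = 2 × (2.634 / 0.21)² = 2 × 12.543² = 2 × 157.32 = 314.6.
Round up to the next whole participant.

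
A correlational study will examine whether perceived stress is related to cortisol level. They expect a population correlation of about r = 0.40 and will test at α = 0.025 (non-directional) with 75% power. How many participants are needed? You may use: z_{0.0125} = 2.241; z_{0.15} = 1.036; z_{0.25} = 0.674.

Fisher's z: C = ½·ln((1+r)/(1−r)) = ½·ln(2.3333) = 0.4236.
n = ((z_{α/2} + z_β)/C)² + 3.
(2.241 + 0.674) / 0.4236 = 2.915 / 0.4236 = 6.881.
n = 6.881² + 3 = 47.35 + 3 = 50.4.
Round up.

n = 51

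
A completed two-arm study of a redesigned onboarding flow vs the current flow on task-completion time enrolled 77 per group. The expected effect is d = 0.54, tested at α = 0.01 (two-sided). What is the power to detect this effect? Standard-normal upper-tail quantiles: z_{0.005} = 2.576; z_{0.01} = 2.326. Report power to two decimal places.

For two equal groups, power = Φ(d·√(n/2) − z_{α/2}).
d·√(n/2) = 0.54 × √(77/2) = 0.54 × 6.205 = 3.351.
z_β = 3.351 − 2.576 = 0.775.
Power = Φ(0.775) = 0.781.

power ≈ 0.78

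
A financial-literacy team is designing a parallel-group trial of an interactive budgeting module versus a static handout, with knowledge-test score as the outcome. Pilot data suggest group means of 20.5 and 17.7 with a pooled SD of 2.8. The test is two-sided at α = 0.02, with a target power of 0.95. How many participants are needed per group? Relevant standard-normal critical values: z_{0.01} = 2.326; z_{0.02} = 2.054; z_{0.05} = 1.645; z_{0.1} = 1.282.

n = 32 per group

Cohen's d = |M₁ − M₂| / SD_pooled = |20.5 − 17.7| / 2.8 = 2.8 / 2.8 = 1.000.
For two independent groups with equal n: n = 2·((z_{α/2} + z_β) / d)².
z_{α/2} + z_β = 2.326 + 1.645 = 3.971.
n = 2 × (3.971 / 1.000)² = 2 × 3.971² = 2 × 15.77 = 31.5.
Round up to the next whole participant.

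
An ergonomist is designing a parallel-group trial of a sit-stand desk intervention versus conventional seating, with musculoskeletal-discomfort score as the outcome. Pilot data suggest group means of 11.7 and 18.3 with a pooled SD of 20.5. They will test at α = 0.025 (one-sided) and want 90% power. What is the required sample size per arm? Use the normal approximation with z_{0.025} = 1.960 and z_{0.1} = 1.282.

Cohen's d = |M₁ − M₂| / SD_pooled = |11.7 − 18.3| / 20.5 = 6.6 / 20.5 = 0.322.
For two independent groups with equal n: n = 2·((z_{α} + z_β) / d)².
z_{α} + z_β = 1.960 + 1.282 = 3.242.
n = 2 × (3.242 / 0.322)² = 2 × 10.068² = 2 × 101.37 = 202.7.
Round up to the next whole participant.

n = 203 per group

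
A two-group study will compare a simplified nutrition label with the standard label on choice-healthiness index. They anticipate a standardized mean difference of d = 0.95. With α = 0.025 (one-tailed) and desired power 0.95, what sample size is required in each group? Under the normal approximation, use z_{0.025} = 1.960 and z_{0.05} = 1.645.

For two independent groups with equal n: n = 2·((z_{α} + z_β) / d)².
z_{α} + z_β = 1.960 + 1.645 = 3.605.
n = 2 × (3.605 / 0.95)² = 2 × 3.795² = 2 × 14.40 = 28.8.
Round up to the next whole participant.

n = 29 per group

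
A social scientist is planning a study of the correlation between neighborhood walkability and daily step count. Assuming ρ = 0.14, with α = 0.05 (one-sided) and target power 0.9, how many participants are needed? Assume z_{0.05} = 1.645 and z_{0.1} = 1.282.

n = 435

Fisher's z: C = ½·ln((1+r)/(1−r)) = ½·ln(1.3256) = 0.1409.
n = ((z_{α} + z_β)/C)² + 3.
(1.645 + 1.282) / 0.1409 = 2.927 / 0.1409 = 20.774.
n = 20.774² + 3 = 431.54 + 3 = 434.5.
Round up.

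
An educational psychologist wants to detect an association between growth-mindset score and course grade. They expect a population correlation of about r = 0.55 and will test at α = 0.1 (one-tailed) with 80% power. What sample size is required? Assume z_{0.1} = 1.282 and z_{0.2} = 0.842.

n = 15

Fisher's z: C = ½·ln((1+r)/(1−r)) = ½·ln(3.4444) = 0.6184.
n = ((z_{α} + z_β)/C)² + 3.
(1.282 + 0.842) / 0.6184 = 2.124 / 0.6184 = 3.435.
n = 3.435² + 3 = 11.80 + 3 = 14.8.
Round up.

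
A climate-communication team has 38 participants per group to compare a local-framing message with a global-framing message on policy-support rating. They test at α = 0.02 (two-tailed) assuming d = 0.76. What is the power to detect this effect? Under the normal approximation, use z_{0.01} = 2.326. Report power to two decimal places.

power ≈ 0.84

For two equal groups, power = Φ(d·√(n/2) − z_{α/2}).
d·√(n/2) = 0.76 × √(38/2) = 0.76 × 4.359 = 3.313.
z_β = 3.313 − 2.326 = 0.987.
Power = Φ(0.987) = 0.838.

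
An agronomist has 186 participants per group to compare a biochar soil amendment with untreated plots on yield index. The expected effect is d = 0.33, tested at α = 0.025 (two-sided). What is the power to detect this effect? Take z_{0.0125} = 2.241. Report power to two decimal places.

power ≈ 0.83

For two equal groups, power = Φ(d·√(n/2) − z_{α/2}).
d·√(n/2) = 0.33 × √(186/2) = 0.33 × 9.644 = 3.182.
z_β = 3.182 − 2.241 = 0.941.
Power = Φ(0.941) = 0.827.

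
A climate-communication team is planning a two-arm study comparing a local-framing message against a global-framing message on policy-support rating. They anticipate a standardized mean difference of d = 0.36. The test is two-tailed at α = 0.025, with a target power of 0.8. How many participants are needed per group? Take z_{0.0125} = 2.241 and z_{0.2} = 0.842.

For two independent groups with equal n: n = 2·((z_{α/2} + z_β) / d)².
z_{α/2} + z_β = 2.241 + 0.842 = 3.083.
n = 2 × (3.083 / 0.36)² = 2 × 8.564² = 2 × 73.34 = 146.7.
Round up to the next whole participant.

n = 147 per group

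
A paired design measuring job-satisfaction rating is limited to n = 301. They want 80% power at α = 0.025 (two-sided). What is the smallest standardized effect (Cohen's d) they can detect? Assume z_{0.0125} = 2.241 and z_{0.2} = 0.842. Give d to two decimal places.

d_min ≈ 0.18

For a single sample (or paired design) of n = 301: d_min = (z_{α/2} + z_β)/√n.
z-sum = 2.241 + 0.842 = 3.083.
d_min = 3.083 / √301 = 3.083 / 17.349 = 0.178.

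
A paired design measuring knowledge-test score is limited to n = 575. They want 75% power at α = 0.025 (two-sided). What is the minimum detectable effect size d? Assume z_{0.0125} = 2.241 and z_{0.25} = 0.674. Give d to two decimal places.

d_min ≈ 0.12

For a single sample (or paired design) of n = 575: d_min = (z_{α/2} + z_β)/√n.
z-sum = 2.241 + 0.674 = 2.915.
d_min = 2.915 / √575 = 2.915 / 23.979 = 0.122.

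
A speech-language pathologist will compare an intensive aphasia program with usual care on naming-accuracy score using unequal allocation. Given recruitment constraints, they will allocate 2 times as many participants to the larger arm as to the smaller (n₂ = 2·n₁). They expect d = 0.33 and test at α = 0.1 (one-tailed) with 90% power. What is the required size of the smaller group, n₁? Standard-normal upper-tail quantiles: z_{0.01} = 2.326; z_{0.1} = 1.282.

With allocation ratio k = n₂/n₁ = 2, Var(x̄₁−x̄₂) = σ²(1/n₁ + 1/(k·n₁)) = σ²·(k+1)/(k·n₁).
So n₁ = (1 + 1/k)·((z_{α} + z_β)/d)² = 1.500 × (2.564/0.33)².
n₁ = 1.500 × 60.37 = 90.6.
Round up: n₁ = 91, giving n₂ = 2 × 91 = 182.

n₁ = 91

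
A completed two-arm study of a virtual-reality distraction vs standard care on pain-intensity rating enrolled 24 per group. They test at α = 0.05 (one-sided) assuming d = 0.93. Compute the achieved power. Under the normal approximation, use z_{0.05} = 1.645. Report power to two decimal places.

For two equal groups, power = Φ(d·√(n/2) − z_{α}).
d·√(n/2) = 0.93 × √(24/2) = 0.93 × 3.464 = 3.222.
z_β = 3.222 − 1.645 = 1.577.
Power = Φ(1.577) = 0.943.

power ≈ 0.94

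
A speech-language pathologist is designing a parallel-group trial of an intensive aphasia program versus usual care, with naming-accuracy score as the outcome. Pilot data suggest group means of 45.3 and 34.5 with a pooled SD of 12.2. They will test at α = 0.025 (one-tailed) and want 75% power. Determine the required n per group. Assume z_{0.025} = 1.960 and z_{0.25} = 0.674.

Cohen's d = |M₁ − M₂| / SD_pooled = |45.3 − 34.5| / 12.2 = 10.8 / 12.2 = 0.885.
For two independent groups with equal n: n = 2·((z_{α} + z_β) / d)².
z_{α} + z_β = 1.960 + 0.674 = 2.634.
n = 2 × (2.634 / 0.885)² = 2 × 2.976² = 2 × 8.86 = 17.7.
Round up to the next whole participant.

n = 18 per group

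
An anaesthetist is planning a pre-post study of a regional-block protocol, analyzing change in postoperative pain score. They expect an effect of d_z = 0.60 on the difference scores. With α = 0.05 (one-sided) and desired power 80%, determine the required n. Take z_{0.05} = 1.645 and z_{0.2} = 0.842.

For a paired (one-sample on differences) test: n = ((z_{α} + z_β) / d)².
z_{α} + z_β = 1.645 + 0.842 = 2.487.
n = (2.487 / 0.60)² = 4.145² = 17.18.
Round up.

n = 18 pairs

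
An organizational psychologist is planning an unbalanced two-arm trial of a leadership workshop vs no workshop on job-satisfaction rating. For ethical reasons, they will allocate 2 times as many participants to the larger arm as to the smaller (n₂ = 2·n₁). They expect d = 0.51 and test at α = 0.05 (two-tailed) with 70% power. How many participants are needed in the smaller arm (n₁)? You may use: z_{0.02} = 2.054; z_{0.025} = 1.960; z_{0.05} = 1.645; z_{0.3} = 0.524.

With allocation ratio k = n₂/n₁ = 2, Var(x̄₁−x̄₂) = σ²(1/n₁ + 1/(k·n₁)) = σ²·(k+1)/(k·n₁).
So n₁ = (1 + 1/k)·((z_{α/2} + z_β)/d)² = 1.500 × (2.484/0.51)².
n₁ = 1.500 × 23.72 = 35.6.
Round up: n₁ = 36, giving n₂ = 2 × 36 = 72.

n₁ = 36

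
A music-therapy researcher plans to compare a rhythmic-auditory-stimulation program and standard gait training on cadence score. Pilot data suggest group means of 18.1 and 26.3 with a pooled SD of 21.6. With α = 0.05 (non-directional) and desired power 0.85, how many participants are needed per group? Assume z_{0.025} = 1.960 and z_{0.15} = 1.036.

n = 125 per group

Cohen's d = |M₁ − M₂| / SD_pooled = |18.1 − 26.3| / 21.6 = 8.2 / 21.6 = 0.380.
For two independent groups with equal n: n = 2·((z_{α/2} + z_β) / d)².
z_{α/2} + z_β = 1.960 + 1.036 = 2.996.
n = 2 × (2.996 / 0.380)² = 2 × 7.884² = 2 × 62.16 = 124.3.
Round up to the next whole participant.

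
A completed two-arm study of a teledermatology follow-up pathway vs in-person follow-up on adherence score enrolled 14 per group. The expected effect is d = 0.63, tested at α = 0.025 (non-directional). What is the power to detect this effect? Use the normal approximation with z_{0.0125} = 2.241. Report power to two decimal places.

For two equal groups, power = Φ(d·√(n/2) − z_{α/2}).
d·√(n/2) = 0.63 × √(14/2) = 0.63 × 2.646 = 1.667.
z_β = 1.667 − 2.241 = -0.574.
Power = Φ(-0.574) = 0.283.

power ≈ 0.28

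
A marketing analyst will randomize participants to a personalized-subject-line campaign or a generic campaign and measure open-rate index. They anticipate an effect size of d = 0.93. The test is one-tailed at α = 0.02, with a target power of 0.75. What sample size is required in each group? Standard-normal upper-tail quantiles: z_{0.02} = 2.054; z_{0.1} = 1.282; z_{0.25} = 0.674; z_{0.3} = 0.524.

n = 18 per group

For two independent groups with equal n: n = 2·((z_{α} + z_β) / d)².
z_{α} + z_β = 2.054 + 0.674 = 2.728.
n = 2 × (2.728 / 0.93)² = 2 × 2.933² = 2 × 8.60 = 17.2.
Round up to the next whole participant.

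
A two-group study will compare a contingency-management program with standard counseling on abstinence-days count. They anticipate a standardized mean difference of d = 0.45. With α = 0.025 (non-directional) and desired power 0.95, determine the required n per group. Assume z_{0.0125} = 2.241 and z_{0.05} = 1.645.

n = 150 per group

For two independent groups with equal n: n = 2·((z_{α/2} + z_β) / d)².
z_{α/2} + z_β = 2.241 + 1.645 = 3.886.
n = 2 × (3.886 / 0.45)² = 2 × 8.636² = 2 × 74.57 = 149.1.
Round up to the next whole participant.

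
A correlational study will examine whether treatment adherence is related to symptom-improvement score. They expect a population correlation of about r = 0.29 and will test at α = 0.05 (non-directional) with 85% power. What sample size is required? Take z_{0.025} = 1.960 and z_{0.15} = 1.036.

Fisher's z: C = ½·ln((1+r)/(1−r)) = ½·ln(1.8169) = 0.2986.
n = ((z_{α/2} + z_β)/C)² + 3.
(1.960 + 1.036) / 0.2986 = 2.996 / 0.2986 = 10.033.
n = 10.033² + 3 = 100.67 + 3 = 103.7.
Round up.

n = 104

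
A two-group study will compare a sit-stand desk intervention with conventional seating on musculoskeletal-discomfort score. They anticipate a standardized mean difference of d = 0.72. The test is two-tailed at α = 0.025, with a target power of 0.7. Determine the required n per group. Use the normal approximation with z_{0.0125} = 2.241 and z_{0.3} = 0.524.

n = 30 per group

For two independent groups with equal n: n = 2·((z_{α/2} + z_β) / d)².
z_{α/2} + z_β = 2.241 + 0.524 = 2.765.
n = 2 × (2.765 / 0.72)² = 2 × 3.840² = 2 × 14.75 = 29.5.
Round up to the next whole participant.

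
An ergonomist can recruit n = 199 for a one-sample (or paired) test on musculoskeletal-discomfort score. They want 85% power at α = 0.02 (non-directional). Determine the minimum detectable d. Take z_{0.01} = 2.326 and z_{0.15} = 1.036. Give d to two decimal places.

d_min ≈ 0.24

For a single sample (or paired design) of n = 199: d_min = (z_{α/2} + z_β)/√n.
z-sum = 2.326 + 1.036 = 3.362.
d_min = 3.362 / √199 = 3.362 / 14.107 = 0.238.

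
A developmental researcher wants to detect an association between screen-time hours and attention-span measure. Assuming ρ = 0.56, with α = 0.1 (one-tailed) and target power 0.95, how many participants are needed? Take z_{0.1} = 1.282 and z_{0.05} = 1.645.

n = 25

Fisher's z: C = ½·ln((1+r)/(1−r)) = ½·ln(3.5455) = 0.6328.
n = ((z_{α} + z_β)/C)² + 3.
(1.282 + 1.645) / 0.6328 = 2.927 / 0.6328 = 4.625.
n = 4.625² + 3 = 21.40 + 3 = 24.4.
Round up.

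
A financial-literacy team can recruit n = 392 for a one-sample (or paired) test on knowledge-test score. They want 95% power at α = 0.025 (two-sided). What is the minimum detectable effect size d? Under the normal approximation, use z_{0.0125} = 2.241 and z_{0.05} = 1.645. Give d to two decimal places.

For a single sample (or paired design) of n = 392: d_min = (z_{α/2} + z_β)/√n.
z-sum = 2.241 + 1.645 = 3.886.
d_min = 3.886 / √392 = 3.886 / 19.799 = 0.196.

d_min ≈ 0.20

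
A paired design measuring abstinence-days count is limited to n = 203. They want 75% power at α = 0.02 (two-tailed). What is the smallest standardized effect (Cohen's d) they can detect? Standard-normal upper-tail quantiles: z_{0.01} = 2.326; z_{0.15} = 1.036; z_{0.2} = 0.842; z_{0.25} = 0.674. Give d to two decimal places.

For a single sample (or paired design) of n = 203: d_min = (z_{α/2} + z_β)/√n.
z-sum = 2.326 + 0.674 = 3.000.
d_min = 3.000 / √203 = 3.000 / 14.248 = 0.211.

d_min ≈ 0.21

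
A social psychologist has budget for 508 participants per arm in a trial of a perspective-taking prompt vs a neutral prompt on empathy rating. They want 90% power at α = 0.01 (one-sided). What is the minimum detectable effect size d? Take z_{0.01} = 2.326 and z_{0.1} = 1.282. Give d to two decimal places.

d_min ≈ 0.23

For two independent groups of n = 508 each: d_min = (z_{α} + z_β)·√(2/n).
z-sum = 2.326 + 1.282 = 3.608.
d_min = 3.608 × √(2/508) = 3.608 × 0.0627 = 0.226.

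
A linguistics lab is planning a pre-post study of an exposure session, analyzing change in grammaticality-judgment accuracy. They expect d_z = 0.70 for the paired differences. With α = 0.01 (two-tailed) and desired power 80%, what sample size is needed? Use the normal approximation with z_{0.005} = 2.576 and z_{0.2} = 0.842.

n = 24 pairs

For a paired (one-sample on differences) test: n = ((z_{α/2} + z_β) / d)².
z_{α/2} + z_β = 2.576 + 0.842 = 3.418.
n = (3.418 / 0.70)² = 4.883² = 23.84.
Round up.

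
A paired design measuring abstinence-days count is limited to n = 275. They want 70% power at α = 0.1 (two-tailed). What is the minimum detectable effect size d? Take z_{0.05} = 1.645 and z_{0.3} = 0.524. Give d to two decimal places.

For a single sample (or paired design) of n = 275: d_min = (z_{α/2} + z_β)/√n.
z-sum = 1.645 + 0.524 = 2.169.
d_min = 2.169 / √275 = 2.169 / 16.583 = 0.131.

d_min ≈ 0.13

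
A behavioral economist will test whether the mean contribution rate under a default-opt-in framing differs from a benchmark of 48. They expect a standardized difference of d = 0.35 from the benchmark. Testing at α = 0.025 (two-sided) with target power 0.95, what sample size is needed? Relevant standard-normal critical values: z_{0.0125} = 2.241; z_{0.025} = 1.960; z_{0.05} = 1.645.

For a one-sample test: n = ((z_{α/2} + z_β) / d)².
z_{α/2} + z_β = 2.241 + 1.645 = 3.886.
n = (3.886 / 0.35)² = 11.103² = 123.27.
Round up.

n = 124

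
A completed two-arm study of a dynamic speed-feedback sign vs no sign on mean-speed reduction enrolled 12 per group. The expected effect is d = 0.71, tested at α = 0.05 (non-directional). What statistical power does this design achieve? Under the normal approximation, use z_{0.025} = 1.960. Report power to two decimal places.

For two equal groups, power = Φ(d·√(n/2) − z_{α/2}).
d·√(n/2) = 0.71 × √(12/2) = 0.71 × 2.449 = 1.739.
z_β = 1.739 − 1.960 = -0.221.
Power = Φ(-0.221) = 0.413.

power ≈ 0.41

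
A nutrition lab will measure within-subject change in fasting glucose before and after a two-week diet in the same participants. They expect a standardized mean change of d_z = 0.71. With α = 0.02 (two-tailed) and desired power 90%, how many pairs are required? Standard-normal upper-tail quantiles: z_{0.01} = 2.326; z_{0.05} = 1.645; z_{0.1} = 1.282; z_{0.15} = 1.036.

n = 26 pairs

For a paired (one-sample on differences) test: n = ((z_{α/2} + z_β) / d)².
z_{α/2} + z_β = 2.326 + 1.282 = 3.608.
n = (3.608 / 0.71)² = 5.082² = 25.82.
Round up.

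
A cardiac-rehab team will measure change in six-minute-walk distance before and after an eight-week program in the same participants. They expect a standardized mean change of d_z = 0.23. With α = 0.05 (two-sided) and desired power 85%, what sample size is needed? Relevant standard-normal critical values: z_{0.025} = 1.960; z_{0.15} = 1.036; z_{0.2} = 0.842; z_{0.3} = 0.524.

n = 170 pairs

For a paired (one-sample on differences) test: n = ((z_{α/2} + z_β) / d)².
z_{α/2} + z_β = 1.960 + 1.036 = 2.996.
n = (2.996 / 0.23)² = 13.026² = 169.68.
Round up.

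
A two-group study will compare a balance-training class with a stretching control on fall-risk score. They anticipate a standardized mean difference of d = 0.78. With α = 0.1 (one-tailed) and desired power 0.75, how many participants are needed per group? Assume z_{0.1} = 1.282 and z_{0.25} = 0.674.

For two independent groups with equal n: n = 2·((z_{α} + z_β) / d)².
z_{α} + z_β = 1.282 + 0.674 = 1.956.
n = 2 × (1.956 / 0.78)² = 2 × 2.508² = 2 × 6.29 = 12.6.
Round up to the next whole participant.

n = 13 per group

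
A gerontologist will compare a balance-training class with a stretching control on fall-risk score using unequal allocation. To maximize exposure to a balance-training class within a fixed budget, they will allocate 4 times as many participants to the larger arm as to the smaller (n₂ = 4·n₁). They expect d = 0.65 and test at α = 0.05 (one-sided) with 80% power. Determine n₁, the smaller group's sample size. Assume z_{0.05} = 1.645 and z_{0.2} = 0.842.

With allocation ratio k = n₂/n₁ = 4, Var(x̄₁−x̄₂) = σ²(1/n₁ + 1/(k·n₁)) = σ²·(k+1)/(k·n₁).
So n₁ = (1 + 1/k)·((z_{α} + z_β)/d)² = 1.250 × (2.487/0.65)².
n₁ = 1.250 × 14.64 = 18.3.
Round up: n₁ = 19, giving n₂ = 4 × 19 = 76.

n₁ = 19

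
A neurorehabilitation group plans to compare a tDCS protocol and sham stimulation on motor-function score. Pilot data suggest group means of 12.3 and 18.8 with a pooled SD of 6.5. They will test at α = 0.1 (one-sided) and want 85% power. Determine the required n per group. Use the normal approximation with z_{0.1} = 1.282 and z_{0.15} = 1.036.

n = 11 per group

Cohen's d = |M₁ − M₂| / SD_pooled = |12.3 − 18.8| / 6.5 = 6.5 / 6.5 = 1.000.
For two independent groups with equal n: n = 2·((z_{α} + z_β) / d)².
z_{α} + z_β = 1.282 + 1.036 = 2.318.
n = 2 × (2.318 / 1.000)² = 2 × 2.318² = 2 × 5.37 = 10.7.
Round up to the next whole participant.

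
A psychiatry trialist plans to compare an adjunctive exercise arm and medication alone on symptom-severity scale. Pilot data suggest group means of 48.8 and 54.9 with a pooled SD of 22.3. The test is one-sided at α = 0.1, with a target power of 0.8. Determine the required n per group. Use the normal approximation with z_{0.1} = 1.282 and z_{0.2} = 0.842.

n = 121 per group

Cohen's d = |M₁ − M₂| / SD_pooled = |48.8 − 54.9| / 22.3 = 6.1 / 22.3 = 0.274.
For two independent groups with equal n: n = 2·((z_{α} + z_β) / d)².
z_{α} + z_β = 1.282 + 0.842 = 2.124.
n = 2 × (2.124 / 0.274)² = 2 × 7.752² = 2 × 60.09 = 120.2.
Round up to the next whole participant.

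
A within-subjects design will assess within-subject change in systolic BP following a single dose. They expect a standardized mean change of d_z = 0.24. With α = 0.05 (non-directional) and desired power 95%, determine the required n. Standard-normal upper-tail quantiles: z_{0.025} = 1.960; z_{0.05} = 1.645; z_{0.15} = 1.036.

n = 226 pairs

For a paired (one-sample on differences) test: n = ((z_{α/2} + z_β) / d)².
z_{α/2} + z_β = 1.960 + 1.645 = 3.605.
n = (3.605 / 0.24)² = 15.021² = 225.63.
Round up.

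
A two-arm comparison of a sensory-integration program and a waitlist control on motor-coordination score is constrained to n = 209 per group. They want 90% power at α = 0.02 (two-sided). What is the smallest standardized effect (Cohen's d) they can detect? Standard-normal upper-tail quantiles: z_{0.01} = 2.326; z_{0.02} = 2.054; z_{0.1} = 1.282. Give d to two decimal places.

d_min ≈ 0.35

For two independent groups of n = 209 each: d_min = (z_{α/2} + z_β)·√(2/n).
z-sum = 2.326 + 1.282 = 3.608.
d_min = 3.608 × √(2/209) = 3.608 × 0.0978 = 0.353.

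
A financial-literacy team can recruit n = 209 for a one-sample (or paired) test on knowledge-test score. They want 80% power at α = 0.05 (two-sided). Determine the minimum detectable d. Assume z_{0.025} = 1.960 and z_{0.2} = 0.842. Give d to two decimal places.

d_min ≈ 0.19

For a single sample (or paired design) of n = 209: d_min = (z_{α/2} + z_β)/√n.
z-sum = 1.960 + 0.842 = 2.802.
d_min = 2.802 / √209 = 2.802 / 14.457 = 0.194.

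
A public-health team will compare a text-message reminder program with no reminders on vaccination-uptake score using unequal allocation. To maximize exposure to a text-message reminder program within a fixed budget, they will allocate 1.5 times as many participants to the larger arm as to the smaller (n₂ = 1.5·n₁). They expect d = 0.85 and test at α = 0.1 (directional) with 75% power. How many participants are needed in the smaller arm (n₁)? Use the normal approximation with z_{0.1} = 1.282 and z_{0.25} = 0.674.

With allocation ratio k = n₂/n₁ = 1.5, Var(x̄₁−x̄₂) = σ²(1/n₁ + 1/(k·n₁)) = σ²·(k+1)/(k·n₁).
So n₁ = (1 + 1/k)·((z_{α} + z_β)/d)² = 1.667 × (1.956/0.85)².
n₁ = 1.667 × 5.30 = 8.8.
Round up: n₁ = 9, giving n₂ = ⌈1.5 × 9⌉ = ⌈13.5⌉ = 14.

n₁ = 9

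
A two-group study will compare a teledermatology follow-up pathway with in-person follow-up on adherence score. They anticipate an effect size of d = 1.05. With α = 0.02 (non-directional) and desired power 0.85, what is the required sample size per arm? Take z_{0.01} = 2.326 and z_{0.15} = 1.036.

n = 21 per group

For two independent groups with equal n: n = 2·((z_{α/2} + z_β) / d)².
z_{α/2} + z_β = 2.326 + 1.036 = 3.362.
n = 2 × (3.362 / 1.05)² = 2 × 3.202² = 2 × 10.25 = 20.5.
Round up to the next whole participant.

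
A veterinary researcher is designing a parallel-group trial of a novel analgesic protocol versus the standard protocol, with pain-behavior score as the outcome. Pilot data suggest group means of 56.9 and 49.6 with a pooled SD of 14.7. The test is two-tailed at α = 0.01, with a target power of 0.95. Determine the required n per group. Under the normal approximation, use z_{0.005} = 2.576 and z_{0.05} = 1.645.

n = 145 per group

Cohen's d = |M₁ − M₂| / SD_pooled = |56.9 − 49.6| / 14.7 = 7.3 / 14.7 = 0.497.
For two independent groups with equal n: n = 2·((z_{α/2} + z_β) / d)².
z_{α/2} + z_β = 2.576 + 1.645 = 4.221.
n = 2 × (4.221 / 0.497)² = 2 × 8.493² = 2 × 72.13 = 144.3.
Round up to the next whole participant.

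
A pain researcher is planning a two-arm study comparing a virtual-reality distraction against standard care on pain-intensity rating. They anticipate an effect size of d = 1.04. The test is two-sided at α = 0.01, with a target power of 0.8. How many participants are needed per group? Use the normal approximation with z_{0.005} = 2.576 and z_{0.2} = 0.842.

For two independent groups with equal n: n = 2·((z_{α/2} + z_β) / d)².
z_{α/2} + z_β = 2.576 + 0.842 = 3.418.
n = 2 × (3.418 / 1.04)² = 2 × 3.287² = 2 × 10.80 = 21.6.
Round up to the next whole participant.

n = 22 per group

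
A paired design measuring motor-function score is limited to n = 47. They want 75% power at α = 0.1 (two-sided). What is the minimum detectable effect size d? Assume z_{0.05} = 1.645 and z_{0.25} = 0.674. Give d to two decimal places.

d_min ≈ 0.34

For a single sample (or paired design) of n = 47: d_min = (z_{α/2} + z_β)/√n.
z-sum = 1.645 + 0.674 = 2.319.
d_min = 2.319 / √47 = 2.319 / 6.856 = 0.338.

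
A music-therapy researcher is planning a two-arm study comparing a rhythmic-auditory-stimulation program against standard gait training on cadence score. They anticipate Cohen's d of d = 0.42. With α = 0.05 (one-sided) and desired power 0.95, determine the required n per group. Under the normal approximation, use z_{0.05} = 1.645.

n = 123 per group

For two independent groups with equal n: n = 2·((z_{α} + z_β) / d)².
z_{α} + z_β = 1.645 + 1.645 = 3.290.
n = 2 × (3.290 / 0.42)² = 2 × 7.833² = 2 × 61.36 = 122.7.
Round up to the next whole participant.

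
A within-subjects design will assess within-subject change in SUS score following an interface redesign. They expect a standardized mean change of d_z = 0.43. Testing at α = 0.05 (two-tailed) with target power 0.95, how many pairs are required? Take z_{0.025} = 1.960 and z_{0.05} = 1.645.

n = 71 pairs

For a paired (one-sample on differences) test: n = ((z_{α/2} + z_β) / d)².
z_{α/2} + z_β = 1.960 + 1.645 = 3.605.
n = (3.605 / 0.43)² = 8.384² = 70.29.
Round up.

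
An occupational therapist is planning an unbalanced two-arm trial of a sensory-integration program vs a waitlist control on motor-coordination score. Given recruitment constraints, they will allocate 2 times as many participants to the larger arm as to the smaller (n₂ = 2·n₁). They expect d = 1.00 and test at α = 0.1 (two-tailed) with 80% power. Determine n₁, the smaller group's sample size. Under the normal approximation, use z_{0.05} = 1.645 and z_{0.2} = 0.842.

With allocation ratio k = n₂/n₁ = 2, Var(x̄₁−x̄₂) = σ²(1/n₁ + 1/(k·n₁)) = σ²·(k+1)/(k·n₁).
So n₁ = (1 + 1/k)·((z_{α/2} + z_β)/d)² = 1.500 × (2.487/1.00)².
n₁ = 1.500 × 6.19 = 9.3.
Round up: n₁ = 10, giving n₂ = 2 × 10 = 20.

n₁ = 10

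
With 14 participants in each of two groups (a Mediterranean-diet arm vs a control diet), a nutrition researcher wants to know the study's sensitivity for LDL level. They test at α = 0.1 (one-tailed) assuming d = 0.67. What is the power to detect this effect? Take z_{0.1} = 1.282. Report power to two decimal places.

power ≈ 0.69

For two equal groups, power = Φ(d·√(n/2) − z_{α}).
d·√(n/2) = 0.67 × √(14/2) = 0.67 × 2.646 = 1.773.
z_β = 1.773 − 1.282 = 0.491.
Power = Φ(0.491) = 0.688.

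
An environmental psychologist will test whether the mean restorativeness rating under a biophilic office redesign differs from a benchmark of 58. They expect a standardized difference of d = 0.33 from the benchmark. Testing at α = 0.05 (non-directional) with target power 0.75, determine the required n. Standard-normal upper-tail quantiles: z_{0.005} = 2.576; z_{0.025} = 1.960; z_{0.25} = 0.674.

n = 64

For a one-sample test: n = ((z_{α/2} + z_β) / d)².
z_{α/2} + z_β = 1.960 + 0.674 = 2.634.
n = (2.634 / 0.33)² = 7.982² = 63.71.
Round up.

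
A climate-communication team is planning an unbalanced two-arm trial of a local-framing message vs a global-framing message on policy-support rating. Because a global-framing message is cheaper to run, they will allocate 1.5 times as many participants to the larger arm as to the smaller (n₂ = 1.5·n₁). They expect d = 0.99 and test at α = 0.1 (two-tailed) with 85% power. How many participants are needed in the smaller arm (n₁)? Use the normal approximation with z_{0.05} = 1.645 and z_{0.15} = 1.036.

With allocation ratio k = n₂/n₁ = 1.5, Var(x̄₁−x̄₂) = σ²(1/n₁ + 1/(k·n₁)) = σ²·(k+1)/(k·n₁).
So n₁ = (1 + 1/k)·((z_{α/2} + z_β)/d)² = 1.667 × (2.681/0.99)².
n₁ = 1.667 × 7.33 = 12.2.
Round up: n₁ = 13, giving n₂ = ⌈1.5 × 13⌉ = ⌈19.5⌉ = 20.

n₁ = 13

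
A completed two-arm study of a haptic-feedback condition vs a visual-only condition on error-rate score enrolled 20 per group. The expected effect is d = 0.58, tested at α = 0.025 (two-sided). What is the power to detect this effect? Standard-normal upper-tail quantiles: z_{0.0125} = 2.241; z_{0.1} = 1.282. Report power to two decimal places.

For two equal groups, power = Φ(d·√(n/2) − z_{α/2}).
d·√(n/2) = 0.58 × √(20/2) = 0.58 × 3.162 = 1.834.
z_β = 1.834 − 2.241 = -0.407.
Power = Φ(-0.407) = 0.342.

power ≈ 0.34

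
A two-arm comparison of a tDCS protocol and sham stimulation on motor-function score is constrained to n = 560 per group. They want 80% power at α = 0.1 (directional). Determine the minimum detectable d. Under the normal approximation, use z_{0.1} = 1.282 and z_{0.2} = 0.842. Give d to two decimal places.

d_min ≈ 0.13

For two independent groups of n = 560 each: d_min = (z_{α} + z_β)·√(2/n).
z-sum = 1.282 + 0.842 = 2.124.
d_min = 2.124 × √(2/560) = 2.124 × 0.0598 = 0.127.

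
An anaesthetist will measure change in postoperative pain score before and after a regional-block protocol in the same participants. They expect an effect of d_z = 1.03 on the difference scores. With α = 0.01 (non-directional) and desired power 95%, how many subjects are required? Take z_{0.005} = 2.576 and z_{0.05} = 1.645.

For a paired (one-sample on differences) test: n = ((z_{α/2} + z_β) / d)².
z_{α/2} + z_β = 2.576 + 1.645 = 4.221.
n = (4.221 / 1.03)² = 4.098² = 16.79.
Round up.

n = 17 pairs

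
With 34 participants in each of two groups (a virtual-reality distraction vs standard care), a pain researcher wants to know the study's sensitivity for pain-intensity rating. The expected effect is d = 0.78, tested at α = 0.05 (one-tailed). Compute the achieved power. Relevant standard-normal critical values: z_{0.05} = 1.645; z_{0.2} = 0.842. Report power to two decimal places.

For two equal groups, power = Φ(d·√(n/2) − z_{α}).
d·√(n/2) = 0.78 × √(34/2) = 0.78 × 4.123 = 3.216.
z_β = 3.216 − 1.645 = 1.571.
Power = Φ(1.571) = 0.942.

power ≈ 0.94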